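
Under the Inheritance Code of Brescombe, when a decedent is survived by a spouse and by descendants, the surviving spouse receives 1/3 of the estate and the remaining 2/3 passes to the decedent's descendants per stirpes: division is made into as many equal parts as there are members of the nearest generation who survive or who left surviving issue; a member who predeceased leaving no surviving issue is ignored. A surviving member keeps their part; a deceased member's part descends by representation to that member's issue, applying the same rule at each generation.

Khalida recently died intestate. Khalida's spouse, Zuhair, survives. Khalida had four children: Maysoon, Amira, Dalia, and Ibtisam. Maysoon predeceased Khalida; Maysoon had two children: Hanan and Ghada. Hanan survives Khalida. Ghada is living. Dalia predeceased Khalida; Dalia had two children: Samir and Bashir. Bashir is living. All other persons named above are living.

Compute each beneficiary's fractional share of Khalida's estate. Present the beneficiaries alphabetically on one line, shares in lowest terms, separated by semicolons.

Zuhair, as surviving spouse, takes 1/3.
The remaining 2/3 passes to Khalida's descendants per stirpes.
The 2/3 is divided into 4 equal shares of 1/6 among Maysoon, Amira, Dalia, Ibtisam.
Maysoon predeceased; the 1/6 allotted to Maysoon's branch passes to Maysoon's issue by representation.
The 1/6 is divided into 2 equal shares of 1/12 among Hanan, Ghada.
Hanan is living and takes 1/12.
Ghada is living and takes 1/12.
Amira is living and takes 1/6.
Dalia predeceased; the 1/6 allotted to Dalia's branch passes to Dalia's issue by representation.
The 1/6 is divided into 2 equal shares of 1/12 among Samir, Bashir.
Samir is living and takes 1/12.
Bashir is living and takes 1/12.
Ibtisam is living and takes 1/6.

Amira 1/6; Bashir 1/12; Ghada 1/12; Hanan 1/12; Ibtisam 1/6; Samir 1/12; Zuhair 1/3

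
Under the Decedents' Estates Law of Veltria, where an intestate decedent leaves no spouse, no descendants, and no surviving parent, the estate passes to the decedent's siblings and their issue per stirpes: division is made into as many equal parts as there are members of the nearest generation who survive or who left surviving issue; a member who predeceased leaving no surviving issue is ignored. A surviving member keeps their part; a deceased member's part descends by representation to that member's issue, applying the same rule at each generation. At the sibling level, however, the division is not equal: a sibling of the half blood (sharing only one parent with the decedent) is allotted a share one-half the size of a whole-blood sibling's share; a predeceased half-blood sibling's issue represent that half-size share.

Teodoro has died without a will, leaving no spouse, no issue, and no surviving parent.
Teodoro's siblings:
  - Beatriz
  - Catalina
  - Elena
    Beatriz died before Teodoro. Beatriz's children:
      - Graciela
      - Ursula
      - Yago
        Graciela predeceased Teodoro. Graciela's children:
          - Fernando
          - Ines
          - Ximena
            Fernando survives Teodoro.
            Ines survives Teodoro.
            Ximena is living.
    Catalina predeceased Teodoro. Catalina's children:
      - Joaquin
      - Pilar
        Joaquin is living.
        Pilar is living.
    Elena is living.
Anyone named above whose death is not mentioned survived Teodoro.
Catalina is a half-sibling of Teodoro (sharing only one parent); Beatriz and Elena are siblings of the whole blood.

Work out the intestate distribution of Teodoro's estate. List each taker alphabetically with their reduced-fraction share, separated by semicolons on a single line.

Elena 2/5; Fernando 2/45; Ines 2/45; Joaquin 1/10; Pilar 1/10; Ursula 2/15; Ximena 2/45; Yago 2/15

No spouse, descendants, or parent survives, so the estate passes to Teodoro's siblings per stirpes.
Half-blood siblings count for one-half the weight of whole-blood siblings at the initial division.
Dividing 1 in proportion to weights (total weight 5/2): Beatriz (weight 1) → 2/5; Catalina (weight 1/2) → 1/5; Elena (weight 1) → 2/5.
Beatriz predeceased; the 2/5 allotted to Beatriz's branch passes to Beatriz's issue by representation.
The 2/5 is divided into 3 equal shares of 2/15 among Graciela, Ursula, Yago.
Graciela predeceased; the 2/15 allotted to Graciela's branch passes to Graciela's issue by representation.
The 2/15 is divided into 3 equal shares of 2/45 among Fernando, Ines, Ximena.
Fernando is living and takes 2/45.
Ines is living and takes 2/45.
Ximena is living and takes 2/45.
Ursula is living and takes 2/15.
Yago is living and takes 2/15.
Catalina predeceased; the 1/5 allotted to Catalina's branch passes to Catalina's issue by representation.
The 1/5 is divided into 2 equal shares of 1/10 among Joaquin, Pilar.
Joaquin is living and takes 1/10.
Pilar is living and takes 1/10.
Elena is living and takes 2/5.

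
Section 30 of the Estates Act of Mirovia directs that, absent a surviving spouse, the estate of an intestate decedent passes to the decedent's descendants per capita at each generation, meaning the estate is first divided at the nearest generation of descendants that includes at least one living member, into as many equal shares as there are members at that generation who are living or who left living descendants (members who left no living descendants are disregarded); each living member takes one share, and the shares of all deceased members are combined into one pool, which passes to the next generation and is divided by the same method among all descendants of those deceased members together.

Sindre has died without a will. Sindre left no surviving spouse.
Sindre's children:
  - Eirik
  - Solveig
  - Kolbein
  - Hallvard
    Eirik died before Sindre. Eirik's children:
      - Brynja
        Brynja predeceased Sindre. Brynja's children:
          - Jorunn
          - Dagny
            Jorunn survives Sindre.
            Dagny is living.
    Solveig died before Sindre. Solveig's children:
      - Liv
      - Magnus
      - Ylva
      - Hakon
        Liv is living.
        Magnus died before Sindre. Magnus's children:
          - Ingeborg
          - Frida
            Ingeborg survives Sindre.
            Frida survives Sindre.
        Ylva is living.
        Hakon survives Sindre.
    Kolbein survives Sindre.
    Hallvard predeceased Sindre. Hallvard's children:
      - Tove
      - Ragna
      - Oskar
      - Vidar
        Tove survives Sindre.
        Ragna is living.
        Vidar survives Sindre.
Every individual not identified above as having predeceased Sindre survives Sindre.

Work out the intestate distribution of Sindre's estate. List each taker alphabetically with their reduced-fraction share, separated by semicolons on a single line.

There is no surviving spouse, so the entire estate passes to Sindre's descendants per capita at each generation.
At generation 1 (Eirik, Solveig, Kolbein, Hallvard) there are 4 shares of (1)/4 = 1/4 each.
Living: Kolbein — each takes 1/4.
Deceased: Eirik, Solveig, and Hallvard. Their combined 3/4 is pooled and carried to generation 2.
At generation 2 (Brynja, Liv, Magnus, Ylva, Hakon, Tove, Ragna, Oskar, Vidar) there are 9 shares of (3/4)/9 = 1/12 each.
Living: Liv, Ylva, Hakon, Tove, Ragna, Oskar, and Vidar — each takes 1/12.
Deceased: Brynja and Magnus. Their combined 1/6 is pooled and carried to generation 3.
At generation 3 (Jorunn, Dagny, Ingeborg, Frida) there are 4 shares of (1/6)/4 = 1/24 each.
Living: Jorunn, Dagny, Ingeborg, and Frida — each takes 1/24.

Dagny 1/24; Frida 1/24; Hakon 1/12; Ingeborg 1/24; Jorunn 1/24; Kolbein 1/4; Liv 1/12; Oskar 1/12; Ragna 1/12; Tove 1/12; Vidar 1/12; Ylva 1/12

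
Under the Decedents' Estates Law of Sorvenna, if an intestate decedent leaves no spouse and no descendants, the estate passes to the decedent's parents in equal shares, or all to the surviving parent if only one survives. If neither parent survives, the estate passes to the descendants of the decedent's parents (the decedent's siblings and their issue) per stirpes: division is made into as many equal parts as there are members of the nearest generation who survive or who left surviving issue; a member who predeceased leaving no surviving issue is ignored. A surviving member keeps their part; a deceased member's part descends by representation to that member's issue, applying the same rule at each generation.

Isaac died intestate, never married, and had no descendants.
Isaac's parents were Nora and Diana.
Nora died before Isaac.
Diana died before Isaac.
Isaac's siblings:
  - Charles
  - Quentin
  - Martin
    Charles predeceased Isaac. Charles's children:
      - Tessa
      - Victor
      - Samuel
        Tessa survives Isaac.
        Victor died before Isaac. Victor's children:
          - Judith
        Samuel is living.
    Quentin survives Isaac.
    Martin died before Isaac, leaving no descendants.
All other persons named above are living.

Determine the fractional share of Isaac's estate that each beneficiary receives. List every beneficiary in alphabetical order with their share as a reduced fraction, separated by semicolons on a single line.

Judith 1/6; Quentin 1/2; Samuel 1/6; Tessa 1/6

Neither parent survives and there are no descendants, so the estate passes to Isaac's siblings and their issue per stirpes.
Martin left no surviving issue, so that branch lapses and is disregarded.
The estate is divided into 2 equal shares of 1/2 among Charles, Quentin.
Charles predeceased; the 1/2 allotted to Charles's branch passes to Charles's issue by representation.
The 1/2 is divided into 3 equal shares of 1/6 among Tessa, Victor, Samuel.
Tessa is living and takes 1/6.
Victor predeceased; the 1/6 allotted to Victor's branch passes to Victor's issue by representation.
Judith is the sole taker at this level and receives the full 1/6.
Samuel is living and takes 1/6.
Quentin is living and takes 1/2.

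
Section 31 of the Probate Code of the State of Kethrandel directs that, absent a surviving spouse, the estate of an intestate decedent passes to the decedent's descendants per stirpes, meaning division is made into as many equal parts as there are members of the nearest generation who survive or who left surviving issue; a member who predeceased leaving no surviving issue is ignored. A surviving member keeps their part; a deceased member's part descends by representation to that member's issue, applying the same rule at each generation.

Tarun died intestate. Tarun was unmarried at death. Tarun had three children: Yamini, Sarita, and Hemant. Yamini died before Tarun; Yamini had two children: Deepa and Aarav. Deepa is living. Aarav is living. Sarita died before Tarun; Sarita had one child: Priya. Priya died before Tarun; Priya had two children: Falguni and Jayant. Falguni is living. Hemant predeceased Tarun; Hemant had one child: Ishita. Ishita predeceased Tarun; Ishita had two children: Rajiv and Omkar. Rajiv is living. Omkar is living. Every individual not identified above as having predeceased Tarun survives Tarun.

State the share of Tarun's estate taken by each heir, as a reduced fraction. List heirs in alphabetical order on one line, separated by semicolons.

Aarav 1/6; Deepa 1/6; Falguni 1/6; Jayant 1/6; Omkar 1/6; Rajiv 1/6

There is no surviving spouse, so the entire estate passes to Tarun's descendants per stirpes.
The estate is divided into 3 equal shares of 1/3 among Yamini, Sarita, Hemant.
Yamini predeceased; the 1/3 allotted to Yamini's branch passes to Yamini's issue by representation.
The 1/3 is divided into 2 equal shares of 1/6 among Deepa, Aarav.
Deepa is living and takes 1/6.
Aarav is living and takes 1/6.
Sarita predeceased; the 1/3 allotted to Sarita's branch passes to Sarita's issue by representation.
Priya's line is the sole branch at this level, so the full 1/3 passes to Priya's issue by representation.
The 1/3 is divided into 2 equal shares of 1/6 among Falguni, Jayant.
Falguni is living and takes 1/6.
Jayant is living and takes 1/6.
Hemant predeceased; the 1/3 allotted to Hemant's branch passes to Hemant's issue by representation.
Ishita's line is the sole branch at this level, so the full 1/3 passes to Ishita's issue by representation.
The 1/3 is divided into 2 equal shares of 1/6 among Rajiv, Omkar.
Rajiv is living and takes 1/6.
Omkar is living and takes 1/6.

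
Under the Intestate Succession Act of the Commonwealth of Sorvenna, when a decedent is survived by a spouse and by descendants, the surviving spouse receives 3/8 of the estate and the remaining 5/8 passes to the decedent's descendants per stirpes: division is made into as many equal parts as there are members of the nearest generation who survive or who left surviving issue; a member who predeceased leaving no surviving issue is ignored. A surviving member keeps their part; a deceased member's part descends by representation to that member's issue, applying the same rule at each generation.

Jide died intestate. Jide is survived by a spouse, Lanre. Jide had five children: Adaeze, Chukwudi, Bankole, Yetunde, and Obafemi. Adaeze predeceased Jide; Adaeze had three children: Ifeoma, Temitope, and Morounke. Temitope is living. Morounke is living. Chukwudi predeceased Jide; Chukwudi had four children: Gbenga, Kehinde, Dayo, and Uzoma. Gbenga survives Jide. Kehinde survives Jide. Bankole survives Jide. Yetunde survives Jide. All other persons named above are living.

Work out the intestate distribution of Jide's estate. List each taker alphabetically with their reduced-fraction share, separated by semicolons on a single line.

Bankole 1/8; Dayo 1/32; Gbenga 1/32; Ifeoma 1/24; Kehinde 1/32; Lanre 3/8; Morounke 1/24; Obafemi 1/8; Temitope 1/24; Uzoma 1/32; Yetunde 1/8

Lanre, as surviving spouse, takes 3/8.
The remaining 5/8 passes to Jide's descendants per stirpes.
The 5/8 is divided into 5 equal shares of 1/8 among Adaeze, Chukwudi, Bankole, Yetunde, Obafemi.
Adaeze predeceased; the 1/8 allotted to Adaeze's branch passes to Adaeze's issue by representation.
The 1/8 is divided into 3 equal shares of 1/24 among Ifeoma, Temitope, Morounke.
Ifeoma is living and takes 1/24.
Temitope is living and takes 1/24.
Morounke is living and takes 1/24.
Chukwudi predeceased; the 1/8 allotted to Chukwudi's branch passes to Chukwudi's issue by representation.
The 1/8 is divided into 4 equal shares of 1/32 among Gbenga, Kehinde, Dayo, Uzoma.
Gbenga is living and takes 1/32.
Kehinde is living and takes 1/32.
Dayo is living and takes 1/32.
Uzoma is living and takes 1/32.
Bankole is living and takes 1/8.
Yetunde is living and takes 1/8.
Obafemi is living and takes 1/8.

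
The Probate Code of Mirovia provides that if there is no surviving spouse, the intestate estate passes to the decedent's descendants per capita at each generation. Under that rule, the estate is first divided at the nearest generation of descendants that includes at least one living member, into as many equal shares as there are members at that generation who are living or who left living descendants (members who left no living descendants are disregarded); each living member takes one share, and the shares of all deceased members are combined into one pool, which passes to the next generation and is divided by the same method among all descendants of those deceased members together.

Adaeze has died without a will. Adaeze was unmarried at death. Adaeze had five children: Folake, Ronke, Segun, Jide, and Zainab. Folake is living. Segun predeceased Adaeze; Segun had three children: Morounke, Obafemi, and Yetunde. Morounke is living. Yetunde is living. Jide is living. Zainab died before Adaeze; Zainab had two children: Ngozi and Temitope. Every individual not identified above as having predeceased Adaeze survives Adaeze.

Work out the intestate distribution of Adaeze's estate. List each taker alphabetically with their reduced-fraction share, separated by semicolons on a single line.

There is no surviving spouse, so the entire estate passes to Adaeze's descendants per capita at each generation.
At generation 1 (Folake, Ronke, Segun, Jide, Zainab) there are 5 shares of (1)/5 = 1/5 each.
Living: Folake, Ronke, and Jide — each takes 1/5.
Deceased: Segun and Zainab. Their combined 2/5 is pooled and carried to generation 2.
At generation 2 (Morounke, Obafemi, Yetunde, Ngozi, Temitope) there are 5 shares of (2/5)/5 = 2/25 each.
Living: Morounke, Obafemi, Yetunde, Ngozi, and Temitope — each takes 2/25.

Folake 1/5; Jide 1/5; Morounke 2/25; Ngozi 2/25; Obafemi 2/25; Ronke 1/5; Temitope 2/25; Yetunde 2/25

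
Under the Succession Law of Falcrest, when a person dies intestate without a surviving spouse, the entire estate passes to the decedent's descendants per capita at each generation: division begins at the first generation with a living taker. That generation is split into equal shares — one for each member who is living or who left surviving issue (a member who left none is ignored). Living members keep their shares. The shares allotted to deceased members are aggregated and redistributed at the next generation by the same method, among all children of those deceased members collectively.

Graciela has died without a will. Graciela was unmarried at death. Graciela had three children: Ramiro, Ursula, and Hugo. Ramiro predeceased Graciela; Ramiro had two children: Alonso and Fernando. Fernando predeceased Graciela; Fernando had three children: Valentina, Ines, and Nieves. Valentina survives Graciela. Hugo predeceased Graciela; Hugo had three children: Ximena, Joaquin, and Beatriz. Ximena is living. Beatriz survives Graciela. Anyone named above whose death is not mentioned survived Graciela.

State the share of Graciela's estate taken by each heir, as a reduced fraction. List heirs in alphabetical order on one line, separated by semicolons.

There is no surviving spouse, so the entire estate passes to Graciela's descendants per capita at each generation.
At generation 1 (Ramiro, Ursula, Hugo) there are 3 shares of (1)/3 = 1/3 each.
Living: Ursula — each takes 1/3.
Deceased: Ramiro and Hugo. Their combined 2/3 is pooled and carried to generation 2.
At generation 2 (Alonso, Fernando, Ximena, Joaquin, Beatriz) there are 5 shares of (2/3)/5 = 2/15 each.
Living: Alonso, Ximena, Joaquin, and Beatriz — each takes 2/15.
Deceased: Fernando. That 2/15 share is carried to generation 3.
At generation 3 (Valentina, Ines, Nieves) there are 3 shares of (2/15)/3 = 2/45 each.
Living: Valentina, Ines, and Nieves — each takes 2/45.

Alonso 2/15; Beatriz 2/15; Ines 2/45; Joaquin 2/15; Nieves 2/45; Ursula 1/3; Valentina 2/45; Ximena 2/15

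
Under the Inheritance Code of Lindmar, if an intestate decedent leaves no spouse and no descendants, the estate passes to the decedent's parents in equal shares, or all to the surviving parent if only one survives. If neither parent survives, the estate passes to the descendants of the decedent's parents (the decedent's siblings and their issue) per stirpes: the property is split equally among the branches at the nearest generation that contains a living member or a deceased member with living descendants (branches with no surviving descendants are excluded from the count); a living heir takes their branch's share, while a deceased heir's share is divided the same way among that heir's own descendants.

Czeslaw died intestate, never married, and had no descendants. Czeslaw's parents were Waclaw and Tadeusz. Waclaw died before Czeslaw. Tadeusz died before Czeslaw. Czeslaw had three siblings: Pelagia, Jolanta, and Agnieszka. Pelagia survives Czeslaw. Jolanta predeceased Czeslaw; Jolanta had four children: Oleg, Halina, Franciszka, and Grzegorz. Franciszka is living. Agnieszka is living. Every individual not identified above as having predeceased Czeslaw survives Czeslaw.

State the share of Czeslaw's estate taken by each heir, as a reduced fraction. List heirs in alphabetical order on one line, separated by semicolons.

Agnieszka 1/3; Franciszka 1/12; Grzegorz 1/12; Halina 1/12; Oleg 1/12; Pelagia 1/3

Neither parent survives and there are no descendants, so the estate passes to Czeslaw's siblings and their issue per stirpes.
The estate is divided into 3 equal shares of 1/3 among Pelagia, Jolanta, Agnieszka.
Pelagia is living and takes 1/3.
Jolanta predeceased; the 1/3 allotted to Jolanta's branch passes to Jolanta's issue by representation.
The 1/3 is divided into 4 equal shares of 1/12 among Oleg, Halina, Franciszka, Grzegorz.
Oleg is living and takes 1/12.
Halina is living and takes 1/12.
Franciszka is living and takes 1/12.
Grzegorz is living and takes 1/12.
Agnieszka is living and takes 1/3.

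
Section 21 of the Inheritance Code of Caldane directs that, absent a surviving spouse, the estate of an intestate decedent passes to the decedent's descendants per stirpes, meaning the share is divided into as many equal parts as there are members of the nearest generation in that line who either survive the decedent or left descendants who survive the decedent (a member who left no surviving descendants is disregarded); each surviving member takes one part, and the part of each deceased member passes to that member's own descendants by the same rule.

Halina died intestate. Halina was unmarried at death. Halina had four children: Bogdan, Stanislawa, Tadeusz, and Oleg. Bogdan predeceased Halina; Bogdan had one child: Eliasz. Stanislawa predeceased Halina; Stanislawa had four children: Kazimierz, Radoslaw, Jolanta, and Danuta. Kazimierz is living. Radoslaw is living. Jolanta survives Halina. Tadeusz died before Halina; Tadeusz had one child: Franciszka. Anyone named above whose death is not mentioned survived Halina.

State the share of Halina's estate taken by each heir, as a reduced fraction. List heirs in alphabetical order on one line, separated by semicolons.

There is no surviving spouse, so the entire estate passes to Halina's descendants per stirpes.
The estate is divided into 4 equal shares of 1/4 among Bogdan, Stanislawa, Tadeusz, Oleg.
Bogdan predeceased; the 1/4 allotted to Bogdan's branch passes to Bogdan's issue by representation.
Eliasz is the sole taker at this level and receives the full 1/4.
Stanislawa predeceased; the 1/4 allotted to Stanislawa's branch passes to Stanislawa's issue by representation.
The 1/4 is divided into 4 equal shares of 1/16 among Kazimierz, Radoslaw, Jolanta, Danuta.
Kazimierz is living and takes 1/16.
Radoslaw is living and takes 1/16.
Jolanta is living and takes 1/16.
Danuta is living and takes 1/16.
Tadeusz predeceased; the 1/4 allotted to Tadeusz's branch passes to Tadeusz's issue by representation.
Franciszka is the sole taker at this level and receives the full 1/4.
Oleg is living and takes 1/4.

Danuta 1/16; Eliasz 1/4; Franciszka 1/4; Jolanta 1/16; Kazimierz 1/16; Oleg 1/4; Radoslaw 1/16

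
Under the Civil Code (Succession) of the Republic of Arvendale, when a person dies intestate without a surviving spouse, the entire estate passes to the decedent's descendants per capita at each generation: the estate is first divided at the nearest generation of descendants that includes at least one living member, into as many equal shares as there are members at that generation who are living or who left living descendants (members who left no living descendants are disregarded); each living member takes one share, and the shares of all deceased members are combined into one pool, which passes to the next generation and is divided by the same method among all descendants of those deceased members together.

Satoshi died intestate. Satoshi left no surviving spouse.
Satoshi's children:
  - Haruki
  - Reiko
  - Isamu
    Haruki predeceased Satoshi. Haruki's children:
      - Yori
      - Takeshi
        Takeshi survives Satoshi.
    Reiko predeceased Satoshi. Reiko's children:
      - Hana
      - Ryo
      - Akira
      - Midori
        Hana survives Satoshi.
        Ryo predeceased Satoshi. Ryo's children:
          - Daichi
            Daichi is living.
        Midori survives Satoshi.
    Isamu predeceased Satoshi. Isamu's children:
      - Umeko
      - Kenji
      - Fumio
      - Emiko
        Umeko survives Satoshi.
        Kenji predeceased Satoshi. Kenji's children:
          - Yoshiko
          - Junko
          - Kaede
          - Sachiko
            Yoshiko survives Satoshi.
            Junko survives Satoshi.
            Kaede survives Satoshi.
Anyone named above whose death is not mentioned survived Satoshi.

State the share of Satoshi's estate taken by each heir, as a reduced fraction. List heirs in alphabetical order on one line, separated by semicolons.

Akira 1/10; Daichi 1/25; Emiko 1/10; Fumio 1/10; Hana 1/10; Junko 1/25; Kaede 1/25; Midori 1/10; Sachiko 1/25; Takeshi 1/10; Umeko 1/10; Yori 1/10; Yoshiko 1/25

There is no surviving spouse, so the entire estate passes to Satoshi's descendants per capita at each generation.
No one at generation 1 (Haruki, Reiko, Isamu) is living; moving to the next generation.
At generation 2 (Yori, Takeshi, Hana, Ryo, Akira, Midori, Umeko, Kenji, Fumio, Emiko) there are 10 shares of (1)/10 = 1/10 each.
Living: Yori, Takeshi, Hana, Akira, Midori, Umeko, Fumio, and Emiko — each takes 1/10.
Deceased: Ryo and Kenji. Their combined 1/5 is pooled and carried to generation 3.
At generation 3 (Daichi, Yoshiko, Junko, Kaede, Sachiko) there are 5 shares of (1/5)/5 = 1/25 each.
Living: Daichi, Yoshiko, Junko, Kaede, and Sachiko — each takes 1/25.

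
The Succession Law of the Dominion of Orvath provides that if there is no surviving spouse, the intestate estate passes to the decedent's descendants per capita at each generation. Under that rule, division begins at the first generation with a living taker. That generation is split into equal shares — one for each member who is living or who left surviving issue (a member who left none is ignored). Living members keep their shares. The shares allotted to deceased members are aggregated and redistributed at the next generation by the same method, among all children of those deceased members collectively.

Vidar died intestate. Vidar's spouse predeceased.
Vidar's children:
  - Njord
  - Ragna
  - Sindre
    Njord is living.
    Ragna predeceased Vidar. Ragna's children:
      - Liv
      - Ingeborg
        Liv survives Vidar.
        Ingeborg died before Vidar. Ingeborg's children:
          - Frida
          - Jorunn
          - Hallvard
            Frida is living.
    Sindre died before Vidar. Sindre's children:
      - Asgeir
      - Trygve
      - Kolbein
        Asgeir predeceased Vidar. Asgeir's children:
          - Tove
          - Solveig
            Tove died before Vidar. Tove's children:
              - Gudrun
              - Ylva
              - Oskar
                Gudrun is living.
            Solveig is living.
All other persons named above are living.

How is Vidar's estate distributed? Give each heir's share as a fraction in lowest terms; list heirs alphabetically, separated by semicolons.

There is no surviving spouse, so the entire estate passes to Vidar's descendants per capita at each generation.
At generation 1 (Njord, Ragna, Sindre) there are 3 shares of (1)/3 = 1/3 each.
Living: Njord — each takes 1/3.
Deceased: Ragna and Sindre. Their combined 2/3 is pooled and carried to generation 2.
At generation 2 (Liv, Ingeborg, Asgeir, Trygve, Kolbein) there are 5 shares of (2/3)/5 = 2/15 each.
Living: Liv, Trygve, and Kolbein — each takes 2/15.
Deceased: Ingeborg and Asgeir. Their combined 4/15 is pooled and carried to generation 3.
At generation 3 (Frida, Jorunn, Hallvard, Tove, Solveig) there are 5 shares of (4/15)/5 = 4/75 each.
Living: Frida, Jorunn, Hallvard, and Solveig — each takes 4/75.
Deceased: Tove. That 4/75 share is carried to generation 4.
At generation 4 (Gudrun, Ylva, Oskar) there are 3 shares of (4/75)/3 = 4/225 each.
Living: Gudrun, Ylva, and Oskar — each takes 4/225.

Frida 4/75; Gudrun 4/225; Hallvard 4/75; Jorunn 4/75; Kolbein 2/15; Liv 2/15; Njord 1/3; Oskar 4/225; Solveig 4/75; Trygve 2/15; Ylva 4/225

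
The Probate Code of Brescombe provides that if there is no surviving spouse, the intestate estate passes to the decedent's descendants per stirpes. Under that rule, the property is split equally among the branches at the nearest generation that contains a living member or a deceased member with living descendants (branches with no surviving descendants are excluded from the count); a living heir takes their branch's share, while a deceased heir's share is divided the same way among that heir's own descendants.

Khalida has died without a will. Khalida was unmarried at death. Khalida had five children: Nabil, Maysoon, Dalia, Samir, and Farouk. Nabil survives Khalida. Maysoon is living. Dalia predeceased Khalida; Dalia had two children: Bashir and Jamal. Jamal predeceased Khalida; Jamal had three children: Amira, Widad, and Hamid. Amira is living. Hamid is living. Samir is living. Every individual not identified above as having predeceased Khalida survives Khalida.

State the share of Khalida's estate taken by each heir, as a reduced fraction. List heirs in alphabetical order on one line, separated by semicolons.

There is no surviving spouse, so the entire estate passes to Khalida's descendants per stirpes.
The estate is divided into 5 equal shares of 1/5 among Nabil, Maysoon, Dalia, Samir, Farouk.
Nabil is living and takes 1/5.
Maysoon is living and takes 1/5.
Dalia predeceased; the 1/5 allotted to Dalia's branch passes to Dalia's issue by representation.
The 1/5 is divided into 2 equal shares of 1/10 among Bashir, Jamal.
Bashir is living and takes 1/10.
Jamal predeceased; the 1/10 allotted to Jamal's branch passes to Jamal's issue by representation.
The 1/10 is divided into 3 equal shares of 1/30 among Amira, Widad, Hamid.
Amira is living and takes 1/30.
Widad is living and takes 1/30.
Hamid is living and takes 1/30.
Samir is living and takes 1/5.
Farouk is living and takes 1/5.

Amira 1/30; Bashir 1/10; Farouk 1/5; Hamid 1/30; Maysoon 1/5; Nabil 1/5; Samir 1/5; Widad 1/30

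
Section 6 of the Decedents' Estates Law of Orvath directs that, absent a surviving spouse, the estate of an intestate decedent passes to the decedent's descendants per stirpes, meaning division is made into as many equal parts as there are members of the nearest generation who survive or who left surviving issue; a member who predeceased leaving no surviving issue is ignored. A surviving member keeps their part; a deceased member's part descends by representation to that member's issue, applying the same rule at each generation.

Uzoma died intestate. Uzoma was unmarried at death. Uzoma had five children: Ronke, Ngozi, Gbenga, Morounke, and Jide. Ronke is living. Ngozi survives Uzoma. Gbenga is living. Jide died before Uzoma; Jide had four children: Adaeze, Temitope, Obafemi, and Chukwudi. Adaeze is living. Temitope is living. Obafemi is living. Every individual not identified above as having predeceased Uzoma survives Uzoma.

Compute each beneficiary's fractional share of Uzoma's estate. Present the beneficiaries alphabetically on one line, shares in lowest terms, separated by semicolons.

Adaeze 1/20; Chukwudi 1/20; Gbenga 1/5; Morounke 1/5; Ngozi 1/5; Obafemi 1/20; Ronke 1/5; Temitope 1/20

There is no surviving spouse, so the entire estate passes to Uzoma's descendants per stirpes.
The estate is divided into 5 equal shares of 1/5 among Ronke, Ngozi, Gbenga, Morounke, Jide.
Ronke is living and takes 1/5.
Ngozi is living and takes 1/5.
Gbenga is living and takes 1/5.
Morounke is living and takes 1/5.
Jide predeceased; the 1/5 allotted to Jide's branch passes to Jide's issue by representation.
The 1/5 is divided into 4 equal shares of 1/20 among Adaeze, Temitope, Obafemi, Chukwudi.
Adaeze is living and takes 1/20.
Temitope is living and takes 1/20.
Obafemi is living and takes 1/20.
Chukwudi is living and takes 1/20.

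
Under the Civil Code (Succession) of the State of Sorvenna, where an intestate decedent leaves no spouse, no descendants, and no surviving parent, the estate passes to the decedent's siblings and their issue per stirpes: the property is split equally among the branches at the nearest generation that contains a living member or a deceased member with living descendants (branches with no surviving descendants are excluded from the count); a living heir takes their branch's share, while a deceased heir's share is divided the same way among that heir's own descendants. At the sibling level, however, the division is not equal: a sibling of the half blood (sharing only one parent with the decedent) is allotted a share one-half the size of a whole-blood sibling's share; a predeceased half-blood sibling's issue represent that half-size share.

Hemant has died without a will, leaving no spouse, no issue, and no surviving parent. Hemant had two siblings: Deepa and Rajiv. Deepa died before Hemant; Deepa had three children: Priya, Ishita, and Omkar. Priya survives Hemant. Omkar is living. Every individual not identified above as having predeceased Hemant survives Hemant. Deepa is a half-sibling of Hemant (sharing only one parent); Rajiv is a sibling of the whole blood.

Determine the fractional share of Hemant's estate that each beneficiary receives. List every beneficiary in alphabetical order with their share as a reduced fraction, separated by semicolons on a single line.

Ishita 1/9; Omkar 1/9; Priya 1/9; Rajiv 2/3

No spouse, descendants, or parent survives, so the estate passes to Hemant's siblings per stirpes.
Half-blood siblings count for one-half the weight of whole-blood siblings at the initial division.
Dividing 1 in proportion to weights (total weight 3/2): Deepa (weight 1/2) → 1/3; Rajiv (weight 1) → 2/3.
Deepa predeceased; the 1/3 allotted to Deepa's branch passes to Deepa's issue by representation.
The 1/3 is divided into 3 equal shares of 1/9 among Priya, Ishita, Omkar.
Priya is living and takes 1/9.
Ishita is living and takes 1/9.
Omkar is living and takes 1/9.
Rajiv is living and takes 2/3.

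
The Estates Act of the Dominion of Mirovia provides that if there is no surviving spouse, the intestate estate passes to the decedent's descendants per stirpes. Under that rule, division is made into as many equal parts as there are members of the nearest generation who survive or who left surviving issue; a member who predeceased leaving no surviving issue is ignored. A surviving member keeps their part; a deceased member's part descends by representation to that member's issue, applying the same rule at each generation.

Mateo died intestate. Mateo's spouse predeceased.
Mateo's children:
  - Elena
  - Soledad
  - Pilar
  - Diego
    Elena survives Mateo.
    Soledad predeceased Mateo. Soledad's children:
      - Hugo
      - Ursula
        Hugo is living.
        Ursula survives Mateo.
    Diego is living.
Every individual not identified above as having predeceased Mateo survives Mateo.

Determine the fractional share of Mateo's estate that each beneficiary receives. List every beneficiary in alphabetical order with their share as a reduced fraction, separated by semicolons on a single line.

Diego 1/4; Elena 1/4; Hugo 1/8; Pilar 1/4; Ursula 1/8

There is no surviving spouse, so the entire estate passes to Mateo's descendants per stirpes.
The estate is divided into 4 equal shares of 1/4 among Elena, Soledad, Pilar, Diego.
Elena is living and takes 1/4.
Soledad predeceased; the 1/4 allotted to Soledad's branch passes to Soledad's issue by representation.
The 1/4 is divided into 2 equal shares of 1/8 among Hugo, Ursula.
Hugo is living and takes 1/8.
Ursula is living and takes 1/8.
Pilar is living and takes 1/4.
Diego is living and takes 1/4.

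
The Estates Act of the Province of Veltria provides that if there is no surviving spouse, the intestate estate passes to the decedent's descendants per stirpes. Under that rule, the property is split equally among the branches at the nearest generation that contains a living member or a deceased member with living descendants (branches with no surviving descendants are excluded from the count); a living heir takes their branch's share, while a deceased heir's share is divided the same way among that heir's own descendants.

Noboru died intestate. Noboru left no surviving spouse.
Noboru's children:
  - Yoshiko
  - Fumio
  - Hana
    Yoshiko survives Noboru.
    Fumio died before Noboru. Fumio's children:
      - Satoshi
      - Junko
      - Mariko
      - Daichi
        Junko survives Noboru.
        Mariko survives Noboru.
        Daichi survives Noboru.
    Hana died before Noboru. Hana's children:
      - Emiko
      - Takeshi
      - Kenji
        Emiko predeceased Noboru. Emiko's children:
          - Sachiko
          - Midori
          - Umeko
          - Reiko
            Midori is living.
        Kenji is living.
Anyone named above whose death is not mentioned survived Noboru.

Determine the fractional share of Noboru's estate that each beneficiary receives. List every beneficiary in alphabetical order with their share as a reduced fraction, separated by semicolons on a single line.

There is no surviving spouse, so the entire estate passes to Noboru's descendants per stirpes.
The estate is divided into 3 equal shares of 1/3 among Yoshiko, Fumio, Hana.
Yoshiko is living and takes 1/3.
Fumio predeceased; the 1/3 allotted to Fumio's branch passes to Fumio's issue by representation.
The 1/3 is divided into 4 equal shares of 1/12 among Satoshi, Junko, Mariko, Daichi.
Satoshi is living and takes 1/12.
Junko is living and takes 1/12.
Mariko is living and takes 1/12.
Daichi is living and takes 1/12.
Hana predeceased; the 1/3 allotted to Hana's branch passes to Hana's issue by representation.
The 1/3 is divided into 3 equal shares of 1/9 among Emiko, Takeshi, Kenji.
Emiko predeceased; the 1/9 allotted to Emiko's branch passes to Emiko's issue by representation.
The 1/9 is divided into 4 equal shares of 1/36 among Sachiko, Midori, Umeko, Reiko.
Sachiko is living and takes 1/36.
Midori is living and takes 1/36.
Umeko is living and takes 1/36.
Reiko is living and takes 1/36.
Takeshi is living and takes 1/9.
Kenji is living and takes 1/9.

Daichi 1/12; Junko 1/12; Kenji 1/9; Mariko 1/12; Midori 1/36; Reiko 1/36; Sachiko 1/36; Satoshi 1/12; Takeshi 1/9; Umeko 1/36; Yoshiko 1/3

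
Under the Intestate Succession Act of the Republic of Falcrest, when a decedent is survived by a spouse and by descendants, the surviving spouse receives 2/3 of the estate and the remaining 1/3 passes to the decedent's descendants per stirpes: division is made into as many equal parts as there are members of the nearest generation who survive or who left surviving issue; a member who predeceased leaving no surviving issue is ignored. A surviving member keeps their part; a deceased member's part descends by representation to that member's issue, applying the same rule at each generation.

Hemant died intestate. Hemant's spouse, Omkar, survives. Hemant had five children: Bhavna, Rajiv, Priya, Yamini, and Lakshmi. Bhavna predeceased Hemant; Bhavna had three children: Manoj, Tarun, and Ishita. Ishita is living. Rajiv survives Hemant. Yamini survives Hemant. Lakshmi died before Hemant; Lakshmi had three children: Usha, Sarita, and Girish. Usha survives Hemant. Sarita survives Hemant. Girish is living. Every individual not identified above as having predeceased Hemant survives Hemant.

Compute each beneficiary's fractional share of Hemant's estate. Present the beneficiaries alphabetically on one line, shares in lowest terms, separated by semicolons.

Girish 1/45; Ishita 1/45; Manoj 1/45; Omkar 2/3; Priya 1/15; Rajiv 1/15; Sarita 1/45; Tarun 1/45; Usha 1/45; Yamini 1/15

Omkar, as surviving spouse, takes 2/3.
The remaining 1/3 passes to Hemant's descendants per stirpes.
The 1/3 is divided into 5 equal shares of 1/15 among Bhavna, Rajiv, Priya, Yamini, Lakshmi.
Bhavna predeceased; the 1/15 allotted to Bhavna's branch passes to Bhavna's issue by representation.
The 1/15 is divided into 3 equal shares of 1/45 among Manoj, Tarun, Ishita.
Manoj is living and takes 1/45.
Tarun is living and takes 1/45.
Ishita is living and takes 1/45.
Rajiv is living and takes 1/15.
Priya is living and takes 1/15.
Yamini is living and takes 1/15.
Lakshmi predeceased; the 1/15 allotted to Lakshmi's branch passes to Lakshmi's issue by representation.
The 1/15 is divided into 3 equal shares of 1/45 among Usha, Sarita, Girish.
Usha is living and takes 1/45.
Sarita is living and takes 1/45.
Girish is living and takes 1/45.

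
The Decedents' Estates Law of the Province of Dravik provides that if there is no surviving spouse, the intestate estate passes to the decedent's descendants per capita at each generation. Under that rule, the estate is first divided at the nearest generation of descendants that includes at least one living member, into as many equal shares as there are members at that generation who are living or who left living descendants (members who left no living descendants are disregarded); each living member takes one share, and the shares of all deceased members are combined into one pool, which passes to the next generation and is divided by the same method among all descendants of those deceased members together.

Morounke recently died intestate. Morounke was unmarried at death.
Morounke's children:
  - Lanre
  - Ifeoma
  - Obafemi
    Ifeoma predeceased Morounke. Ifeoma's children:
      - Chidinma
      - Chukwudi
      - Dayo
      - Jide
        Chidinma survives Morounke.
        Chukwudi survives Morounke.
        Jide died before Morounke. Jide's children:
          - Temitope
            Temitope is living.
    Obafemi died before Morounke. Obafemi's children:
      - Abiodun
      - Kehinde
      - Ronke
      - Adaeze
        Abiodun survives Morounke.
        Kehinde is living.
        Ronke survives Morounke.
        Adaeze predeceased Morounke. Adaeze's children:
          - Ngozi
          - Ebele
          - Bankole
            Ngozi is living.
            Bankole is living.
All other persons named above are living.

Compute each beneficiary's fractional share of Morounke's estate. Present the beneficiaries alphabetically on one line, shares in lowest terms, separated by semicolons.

Abiodun 1/12; Bankole 1/24; Chidinma 1/12; Chukwudi 1/12; Dayo 1/12; Ebele 1/24; Kehinde 1/12; Lanre 1/3; Ngozi 1/24; Ronke 1/12; Temitope 1/24

There is no surviving spouse, so the entire estate passes to Morounke's descendants per capita at each generation.
At generation 1 (Lanre, Ifeoma, Obafemi) there are 3 shares of (1)/3 = 1/3 each.
Living: Lanre — each takes 1/3.
Deceased: Ifeoma and Obafemi. Their combined 2/3 is pooled and carried to generation 2.
At generation 2 (Chidinma, Chukwudi, Dayo, Jide, Abiodun, Kehinde, Ronke, Adaeze) there are 8 shares of (2/3)/8 = 1/12 each.
Living: Chidinma, Chukwudi, Dayo, Abiodun, Kehinde, and Ronke — each takes 1/12.
Deceased: Jide and Adaeze. Their combined 1/6 is pooled and carried to generation 3.
At generation 3 (Temitope, Ngozi, Ebele, Bankole) there are 4 shares of (1/6)/4 = 1/24 each.
Living: Temitope, Ngozi, Ebele, and Bankole — each takes 1/24.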